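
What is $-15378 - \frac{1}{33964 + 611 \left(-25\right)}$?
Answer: $- \frac{287399443}{18689} \approx -15378.0$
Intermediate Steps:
$-15378 - \frac{1}{33964 + 611 \left(-25\right)} = -15378 - \frac{1}{33964 - 15275} = -15378 - \frac{1}{18689} = - \frac{287399443}{18689}$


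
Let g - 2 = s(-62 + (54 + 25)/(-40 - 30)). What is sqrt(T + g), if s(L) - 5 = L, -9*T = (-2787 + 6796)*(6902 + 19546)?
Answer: I*sqrt(519549632070)/210 ≈ 3432.4*I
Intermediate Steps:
T = -35343344/3 (T = -(-2787 + 6796)*(6902 + 19546)/9 = -4009*26448/9 = -1/9*106030032 = -35343344/3 ≈ -1.1781e+7)
s(L) = 5 + L
g = -3929/70 (g = 2 + (5 + (-62 + (54 + 25)/(-40 - 30))) = 2 + (5 + (-62 + 79/(-70))) = 2 + (5 + (-62 + 79*(-1/70))) = 2 + (5 + (-62 - 79/70)) = 2 + (5 - 4419/70) = 2 - 4069/70 = -3929/70 ≈ -56.129)
sqrt(T + g) = sqrt(-35343344/3 - 3929/70) = sqrt(-2474045867/210) = I*sqrt(519549632070)/210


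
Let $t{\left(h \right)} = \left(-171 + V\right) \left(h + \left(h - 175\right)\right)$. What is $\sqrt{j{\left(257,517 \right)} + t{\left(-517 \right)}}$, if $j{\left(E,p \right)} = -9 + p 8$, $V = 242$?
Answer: $4 i \sqrt{5107} \approx 285.85 i$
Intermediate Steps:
$j{\left(E,p \right)} = -9 + 8 p$
$t{\left(h \right)} = -12425 + 142 h$ ($t{\left(h \right)} = \left(-171 + 242\right) \left(h + \left(h - 175\right)\right) = 71 \left(h + \left(h - 175\right)\right) = 71 \left(h + \left(-175 + h\right)\right) = 71 \left(-175 + 2 h\right) = -12425 + 142 h$)
$\sqrt{j{\left(257,517 \right)} + t{\left(-517 \right)}} = \sqrt{\left(-9 + 8 \cdot 517\right) + \left(-12425 + 142 \left(-517\right)\right)} = \sqrt{\left(-9 + 4136\right) - 85839} = \sqrt{4127 - 85839} = \sqrt{-81712} = 4 i \sqrt{5107}$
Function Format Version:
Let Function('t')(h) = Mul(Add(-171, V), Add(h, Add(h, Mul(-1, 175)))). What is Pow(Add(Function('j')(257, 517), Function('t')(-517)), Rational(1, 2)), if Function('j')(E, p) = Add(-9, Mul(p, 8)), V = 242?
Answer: Mul(4, I, Pow(5107, Rational(1, 2))) ≈ Mul(285.85, I)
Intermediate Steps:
Function('j')(E, p) = Add(-9, Mul(8, p))
Function('t')(h) = Add(-12425, Mul(142, h)) (Function('t')(h) = Mul(Add(-171, 242), Add(h, Add(h, Mul(-1, 175)))) = Mul(71, Add(h, Add(h, -175))) = Mul(71, Add(h, Add(-175, h))) = Mul(71, Add(-175, Mul(2, h))) = Add(-12425, Mul(142, h)))
Pow(Add(Function('j')(257, 517), Function('t')(-517)), Rational(1, 2)) = Pow(Add(Add(-9, Mul(8, 517)), Add(-12425, Mul(142, -517))), Rational(1, 2)) = Pow(Add(Add(-9, 4136), Add(-12425, -73414)), Rational(1, 2)) = Pow(Add(4127, -85839), Rational(1, 2)) = Pow(-81712, Rational(1, 2)) = Mul(4, I, Pow(5107, Rational(1, 2)))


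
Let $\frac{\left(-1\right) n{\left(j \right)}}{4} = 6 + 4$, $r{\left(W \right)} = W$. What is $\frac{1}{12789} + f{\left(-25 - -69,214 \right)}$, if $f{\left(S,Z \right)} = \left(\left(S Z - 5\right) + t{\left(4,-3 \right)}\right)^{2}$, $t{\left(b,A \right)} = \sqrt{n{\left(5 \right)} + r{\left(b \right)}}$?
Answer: $\frac{1132681892266}{12789} + 112932 i \approx 8.8567 \cdot 10^{7} + 1.1293 \cdot 10^{5} i$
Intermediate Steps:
$n{\left(j \right)} = -40$ ($n{\left(j \right)} = - 4 \left(6 + 4\right) = \left(-4\right) 10 = -40$)
$t{\left(b,A \right)} = \sqrt{-40 + b}$
$f{\left(S,Z \right)} = \left(-5 + 6 i + S Z\right)^{2}$ ($f{\left(S,Z \right)} = \left(\left(S Z - 5\right) + \sqrt{-40 + 4}\right)^{2} = \left(\left(-5 + S Z\right) + \sqrt{-36}\right)^{2} = \left(\left(-5 + S Z\right) + 6 i\right)^{2} = \left(-5 + 6 i + S Z\right)^{2}$)
$\frac{1}{12789} + f{\left(-25 - -69,214 \right)} = \frac{1}{12789} + \left(-5 + 6 i + \left(-25 - -69\right) 214\right)^{2} = \frac{1}{12789} + \left(-5 + 6 i + \left(-25 + 69\right) 214\right)^{2} = \frac{1}{12789} + \left(-5 + 6 i + 44 \cdot 214\right)^{2} = \frac{1}{12789} + \left(-5 + 6 i + 9416\right)^{2} = \frac{1}{12789} + \left(9411 + 6 i\right)^{2}$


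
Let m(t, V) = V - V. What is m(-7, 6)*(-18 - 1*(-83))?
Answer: 0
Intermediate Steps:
m(t, V) = 0
m(-7, 6)*(-18 - 1*(-83)) = 0*(-18 - 1*(-83)) = 0*(-18 + 83) = 0*65 = 0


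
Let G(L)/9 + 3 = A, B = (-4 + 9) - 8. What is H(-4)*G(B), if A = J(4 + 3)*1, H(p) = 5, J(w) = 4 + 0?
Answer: 45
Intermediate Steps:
B = -3 (B = 5 - 8 = -3)
J(w) = 4
A = 4 (A = 4*1 = 4)
G(L) = 9 (G(L) = -27 + 9*4 = -27 + 36 = 9)
H(-4)*G(B) = 5*9 = 45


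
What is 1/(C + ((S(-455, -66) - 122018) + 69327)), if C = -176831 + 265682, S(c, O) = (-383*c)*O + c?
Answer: -1/11465785 ≈ -8.7216e-8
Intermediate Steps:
S(c, O) = c - 383*O*c (S(c, O) = -383*O*c + c = c - 383*O*c)
C = 88851
1/(C + ((S(-455, -66) - 122018) + 69327)) = 1/(88851 + ((-455*(1 - 383*(-66)) - 122018) + 69327)) = 1/(88851 + ((-455*(1 + 25278) - 122018) + 69327)) = 1/(88851 + ((-455*25279 - 122018) + 69327)) = 1/(88851 + ((-11501945 - 122018) + 69327)) = 1/(88851 + (-11623963 + 69327)) = 1/(88851 - 11554636) = 1/(-11465785) = -1/11465785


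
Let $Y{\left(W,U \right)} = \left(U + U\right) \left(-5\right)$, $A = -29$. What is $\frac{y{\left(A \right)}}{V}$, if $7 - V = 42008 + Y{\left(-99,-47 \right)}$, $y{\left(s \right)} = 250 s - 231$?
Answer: $\frac{7481}{42471} \approx 0.17614$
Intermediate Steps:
$Y{\left(W,U \right)} = - 10 U$ ($Y{\left(W,U \right)} = 2 U \left(-5\right) = - 10 U$)
$y{\left(s \right)} = -231 + 250 s$
$V = -42471$ ($V = 7 - \left(42008 - -470\right) = 7 - \left(42008 + 470\right) = 7 - 42478 = -42471$)
$\frac{y{\left(A \right)}}{V} = \frac{-231 + 250 \left(-29\right)}{-42471} = \left(-231 - 7250\right) \left(- \frac{1}{42471}\right) = \left(-7481\right) \left(- \frac{1}{42471}\right) = \frac{7481}{42471}$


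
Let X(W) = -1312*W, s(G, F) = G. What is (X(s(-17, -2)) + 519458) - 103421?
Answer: 438341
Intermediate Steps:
(X(s(-17, -2)) + 519458) - 103421 = (-1312*(-17) + 519458) - 103421 = (22304 + 519458) - 103421 = 541762 - 103421 = 438341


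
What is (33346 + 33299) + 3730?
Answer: 70375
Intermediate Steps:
(33346 + 33299) + 3730 = 66645 + 3730 = 70375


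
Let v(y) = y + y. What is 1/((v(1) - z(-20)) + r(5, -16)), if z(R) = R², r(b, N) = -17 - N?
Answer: -1/399 ≈ -0.0025063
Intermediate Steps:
v(y) = 2*y
1/((v(1) - z(-20)) + r(5, -16)) = 1/((2*1 - 1*(-20)²) + (-17 - 1*(-16))) = 1/((2 - 1*400) + (-17 + 16)) = 1/((2 - 400) - 1) = 1/(-398 - 1) = 1/(-399) = -1/399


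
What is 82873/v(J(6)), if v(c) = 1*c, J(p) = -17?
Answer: -82873/17 ≈ -4874.9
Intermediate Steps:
v(c) = c
82873/v(J(6)) = 82873/(-17) = 82873*(-1/17) = -82873/17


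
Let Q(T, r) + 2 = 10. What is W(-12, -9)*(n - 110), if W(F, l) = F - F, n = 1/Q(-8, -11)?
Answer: 0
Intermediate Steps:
Q(T, r) = 8 (Q(T, r) = -2 + 10 = 8)
n = ⅛ (n = 1/8 = ⅛ ≈ 0.12500)
W(F, l) = 0
W(-12, -9)*(n - 110) = 0*(⅛ - 110) = 0*(-879/8) = 0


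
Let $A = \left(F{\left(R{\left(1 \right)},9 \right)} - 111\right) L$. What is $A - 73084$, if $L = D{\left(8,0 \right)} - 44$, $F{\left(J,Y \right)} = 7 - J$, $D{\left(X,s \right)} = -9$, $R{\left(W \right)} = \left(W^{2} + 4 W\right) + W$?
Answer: $-67254$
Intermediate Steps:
$R{\left(W \right)} = W^{2} + 5 W$
$L = -53$ ($L = -9 - 44 = -53$)
$A = 5830$ ($A = \left(\left(7 - 1 \left(5 + 1\right)\right) - 111\right) \left(-53\right) = \left(\left(7 - 1 \cdot 6\right) - 111\right) \left(-53\right) = \left(\left(7 - 6\right) - 111\right) \left(-53\right) = \left(1 - 111\right) \left(-53\right) = \left(-110\right) \left(-53\right) = 5830$)
$A - 73084 = 5830 - 73084 = -67254$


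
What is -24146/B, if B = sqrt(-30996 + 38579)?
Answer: -24146*sqrt(7583)/7583 ≈ -277.28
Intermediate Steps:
B = sqrt(7583) ≈ 87.080
-24146/B = -24146*sqrt(7583)/7583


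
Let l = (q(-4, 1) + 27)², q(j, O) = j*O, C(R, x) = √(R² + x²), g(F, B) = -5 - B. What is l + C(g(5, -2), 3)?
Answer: 529 + 3*√2 ≈ 533.24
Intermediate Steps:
q(j, O) = O*j
l = 529 (l = (1*(-4) + 27)² = (-4 + 27)² = 23² = 529)
l + C(g(5, -2), 3) = 529 + √((-5 - 1*(-2))² + 3²) = 529 + √((-5 + 2)² + 9) = 529 + √((-3)² + 9) = 529 + √(9 + 9) = 529 + √18 = 529 + 3*√2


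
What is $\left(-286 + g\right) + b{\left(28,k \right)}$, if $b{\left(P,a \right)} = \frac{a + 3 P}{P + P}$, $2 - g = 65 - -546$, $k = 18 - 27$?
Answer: $- \frac{50045}{56} \approx -893.66$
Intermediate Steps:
$k = -9$ ($k = 18 - 27 = -9$)
$g = -609$ ($g = 2 - \left(65 - -546\right) = 2 - \left(65 + 546\right) = 2 - 611 = -609$)
$b{\left(P,a \right)} = \frac{a + 3 P}{2 P}$
$\left(-286 + g\right) + b{\left(28,k \right)} = \left(-286 - 609\right) + \frac{-9 + 3 \cdot 28}{2 \cdot 28} = -895 + \frac{1}{2} \cdot \frac{1}{28} \left(-9 + 84\right) = -895 + \frac{1}{2} \cdot \frac{1}{28} \cdot 75 = -895 + \frac{75}{56} = - \frac{50045}{56}$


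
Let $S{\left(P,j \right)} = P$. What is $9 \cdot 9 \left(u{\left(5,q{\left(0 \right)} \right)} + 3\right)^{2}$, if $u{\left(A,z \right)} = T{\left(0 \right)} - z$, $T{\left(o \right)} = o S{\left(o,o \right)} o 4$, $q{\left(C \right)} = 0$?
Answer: $729$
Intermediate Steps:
$T{\left(o \right)} = 4 o^{3}$ ($T{\left(o \right)} = o o o 4 = o^{2} \cdot 4 o = 4 o^{3}$)
$u{\left(A,z \right)} = - z$ ($u{\left(A,z \right)} = 4 \cdot 0^{3} - z = 4 \cdot 0 - z = 0 - z = - z$)
$9 \cdot 9 \left(u{\left(5,q{\left(0 \right)} \right)} + 3\right)^{2} = 9 \cdot 9 \left(\left(-1\right) 0 + 3\right)^{2} = 81 \left(0 + 3\right)^{2} = 81 \cdot 3^{2} = 81 \cdot 9 = 729$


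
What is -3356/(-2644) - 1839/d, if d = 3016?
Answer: 1314845/1993576 ≈ 0.65954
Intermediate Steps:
-3356/(-2644) - 1839/d = -3356/(-2644) - 1839/3016 = -3356*(-1/2644) - 1839*1/3016 = 839/661 - 1839/3016 = 1314845/1993576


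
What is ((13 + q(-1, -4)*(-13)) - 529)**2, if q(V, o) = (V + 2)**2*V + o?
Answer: 203401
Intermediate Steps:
q(V, o) = o + V*(2 + V)**2 (q(V, o) = (2 + V)**2*V + o = V*(2 + V)**2 + o = o + V*(2 + V)**2)
((13 + q(-1, -4)*(-13)) - 529)**2 = ((13 + (-4 - (2 - 1)**2)*(-13)) - 529)**2 = ((13 + (-4 - 1*1**2)*(-13)) - 529)**2 = ((13 + (-4 - 1*1)*(-13)) - 529)**2 = ((13 + (-4 - 1)*(-13)) - 529)**2 = ((13 - 5*(-13)) - 529)**2 = ((13 + 65) - 529)**2 = (78 - 529)**2 = (-451)**2 = 203401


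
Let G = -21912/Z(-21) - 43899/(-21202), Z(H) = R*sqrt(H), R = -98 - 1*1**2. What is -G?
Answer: -43899/21202 + 664*I*sqrt(21)/63 ≈ -2.0705 + 48.299*I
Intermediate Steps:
R = -99 (R = -98 - 1*1 = -98 - 1 = -99)
Z(H) = -99*sqrt(H)
G = 43899/21202 - 664*I*sqrt(21)/63 (G = -21912*I*sqrt(21)/2079 - 43899/(-21202) = -21912*I*sqrt(21)/2079 - 43899*(-1/21202) = -21912*I*sqrt(21)/2079 + 43899/21202 = -664*I*sqrt(21)/63 + 43899/21202 = 43899/21202 - 664*I*sqrt(21)/63 ≈ 2.0705 - 48.299*I)
-G = -(43899/21202 - 664*I*sqrt(21)/63) = -43899/21202 + 664*I*sqrt(21)/63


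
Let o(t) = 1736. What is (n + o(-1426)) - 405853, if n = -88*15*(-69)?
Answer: -313037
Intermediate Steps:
n = 91080 (n = -1320*(-69) = 91080)
(n + o(-1426)) - 405853 = (91080 + 1736) - 405853 = 92816 - 405853 = -313037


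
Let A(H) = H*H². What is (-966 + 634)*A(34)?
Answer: -13048928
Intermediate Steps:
A(H) = H³
(-966 + 634)*A(34) = (-966 + 634)*34³ = -332*39304 = -13048928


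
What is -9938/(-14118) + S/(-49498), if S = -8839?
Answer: 308350063/349406382 ≈ 0.88250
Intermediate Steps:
-9938/(-14118) + S/(-49498) = -9938/(-14118) - 8839/(-49498) = -9938*(-1/14118) - 8839*(-1/49498) = 4969/7059 + 8839/49498 = 308350063/349406382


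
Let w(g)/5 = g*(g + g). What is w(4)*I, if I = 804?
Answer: 128640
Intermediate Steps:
w(g) = 10*g² (w(g) = 5*(g*(g + g)) = 5*(g*(2*g)) = 5*(2*g²) = 10*g²)
w(4)*I = (10*4²)*804 = (10*16)*804 = 160*804 = 128640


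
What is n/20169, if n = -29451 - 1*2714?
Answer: -32165/20169 ≈ -1.5948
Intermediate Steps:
n = -32165 (n = -29451 - 2714 = -32165)
n/20169 = -32165/20169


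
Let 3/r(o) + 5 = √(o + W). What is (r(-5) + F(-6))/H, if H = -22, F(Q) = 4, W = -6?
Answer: -43/264 + I*√11/264 ≈ -0.16288 + 0.012563*I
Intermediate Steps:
r(o) = 3/(-5 + √(-6 + o)) (r(o) = 3/(-5 + √(o - 6)) = 3/(-5 + √(-6 + o)))
(r(-5) + F(-6))/H = (3/(-5 + √(-6 - 5)) + 4)/(-22) = -(3/(-5 + √(-11)) + 4)/22 = -(3/(-5 + I*√11) + 4)/22 = -(4 + 3/(-5 + I*√11))/22 = -2/11 - 3/(22*(-5 + I*√11))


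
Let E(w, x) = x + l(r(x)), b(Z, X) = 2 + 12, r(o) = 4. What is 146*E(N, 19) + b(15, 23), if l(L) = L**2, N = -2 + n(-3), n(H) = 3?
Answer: 5124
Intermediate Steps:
N = 1 (N = -2 + 3 = 1)
b(Z, X) = 14
E(w, x) = 16 + x (E(w, x) = x + 4**2 = x + 16 = 16 + x)
146*E(N, 19) + b(15, 23) = 146*(16 + 19) + 14 = 146*35 + 14 = 5110 + 14 = 5124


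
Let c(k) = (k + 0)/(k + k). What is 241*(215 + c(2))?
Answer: 103871/2 ≈ 51936.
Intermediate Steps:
c(k) = 1/2 (c(k) = k/((2*k)) = k*(1/(2*k)) = 1/2)
241*(215 + c(2)) = 241*(215 + 1/2) = 241*(431/2) = 103871/2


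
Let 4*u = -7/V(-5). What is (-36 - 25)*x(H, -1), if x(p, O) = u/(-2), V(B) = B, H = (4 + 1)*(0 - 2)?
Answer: 427/40 ≈ 10.675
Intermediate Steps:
H = -10 (H = 5*(-2) = -10)
u = 7/20 (u = (-7/(-5))/4 = (-7*(-⅕))/4 = (¼)*(7/5) = 7/20 ≈ 0.35000)
x(p, O) = -7/40 (x(p, O) = (7/20)/(-2) = (7/20)*(-½) = -7/40)
(-36 - 25)*x(H, -1) = (-36 - 25)*(-7/40) = -61*(-7/40) = 427/40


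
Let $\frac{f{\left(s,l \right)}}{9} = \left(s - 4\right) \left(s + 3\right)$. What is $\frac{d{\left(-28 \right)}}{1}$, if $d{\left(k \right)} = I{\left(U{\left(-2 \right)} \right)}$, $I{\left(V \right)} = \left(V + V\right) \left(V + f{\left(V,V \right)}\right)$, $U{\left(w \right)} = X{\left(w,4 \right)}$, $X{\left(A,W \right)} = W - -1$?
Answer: $770$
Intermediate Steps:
$X{\left(A,W \right)} = 1 + W$ ($X{\left(A,W \right)} = W + 1 = 1 + W$)
$f{\left(s,l \right)} = 9 \left(-4 + s\right) \left(3 + s\right)$ ($f{\left(s,l \right)} = 9 \left(s - 4\right) \left(s + 3\right) = 9 \left(-4 + s\right) \left(3 + s\right)$)
$U{\left(w \right)} = 5$ ($U{\left(w \right)} = 1 + 4 = 5$)
$I{\left(V \right)} = 2 V \left(-108 - 8 V + 9 V^{2}\right)$ ($I{\left(V \right)} = \left(V + V\right) \left(V - \left(108 - 9 V^{2} + 9 V\right)\right) = 2 V \left(-108 - 8 V + 9 V^{2}\right)$)
$d{\left(k \right)} = 770$ ($d{\left(k \right)} = 2 \cdot 5 \left(-108 - 40 + 9 \cdot 5^{2}\right) = 2 \cdot 5 \left(-108 - 40 + 9 \cdot 25\right) = 2 \cdot 5 \left(-108 - 40 + 225\right) = 2 \cdot 5 \cdot 77 = 770$)
$\frac{d{\left(-28 \right)}}{1} = \frac{770}{1} = 770 \cdot 1 = 770$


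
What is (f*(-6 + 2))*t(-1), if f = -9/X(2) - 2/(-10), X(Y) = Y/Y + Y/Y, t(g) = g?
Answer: -86/5 ≈ -17.200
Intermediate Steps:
X(Y) = 2 (X(Y) = 1 + 1 = 2)
f = -43/10 (f = -9/2 - 2/(-10) = -9*½ - 2*(-⅒) = -9/2 + ⅕ = -43/10 ≈ -4.3000)
(f*(-6 + 2))*t(-1) = -43*(-6 + 2)/10*(-1) = -43/10*(-4)*(-1) = (86/5)*(-1) = -86/5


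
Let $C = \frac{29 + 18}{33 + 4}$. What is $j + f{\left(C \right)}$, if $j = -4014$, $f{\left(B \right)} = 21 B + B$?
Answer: $- \frac{147484}{37} \approx -3986.1$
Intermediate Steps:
$C = \frac{47}{37} \approx 1.2703$
$f{\left(B \right)} = 22 B$
$j + f{\left(C \right)} = -4014 + 22 \cdot \frac{47}{37} = -4014 + \frac{1034}{37} = - \frac{147484}{37}$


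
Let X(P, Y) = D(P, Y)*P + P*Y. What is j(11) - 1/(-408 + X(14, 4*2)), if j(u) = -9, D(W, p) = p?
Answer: -1655/184 ≈ -8.9946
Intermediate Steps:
X(P, Y) = 2*P*Y (X(P, Y) = Y*P + P*Y = P*Y + P*Y = 2*P*Y)
j(11) - 1/(-408 + X(14, 4*2)) = -9 - 1/(-408 + 2*14*(4*2)) = -9 - 1/(-408 + 2*14*8) = -9 - 1/(-408 + 224) = -9 - 1/(-184) = -9 - 1*(-1/184) = -9 + 1/184 = -1655/184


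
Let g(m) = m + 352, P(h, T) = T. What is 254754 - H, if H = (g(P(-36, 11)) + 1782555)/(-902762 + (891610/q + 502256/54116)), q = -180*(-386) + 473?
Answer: 108825105651356451807/427173908868106 ≈ 2.5476e+5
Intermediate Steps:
q = 69953 (q = 69480 + 473 = 69953)
g(m) = 352 + m
H = -843671570975883/427173908868106 (H = ((352 + 11) + 1782555)/(-902762 + (891610/69953 + 502256/54116)) = (363 + 1782555)/(-902762 + (891610*(1/69953) + 502256*(1/54116))) = 1782918/(-902762 + (891610/69953 + 125564/13529)) = 1782918/(-902762 + 20846170182/946394137) = 1782918/(-854347817736212/946394137) = 1782918*(-946394137/854347817736212) = -843671570975883/427173908868106 ≈ -1.9750)
254754 - H = 254754 - 1*(-843671570975883/427173908868106) = 254754 + 843671570975883/427173908868106 = 108825105651356451807/427173908868106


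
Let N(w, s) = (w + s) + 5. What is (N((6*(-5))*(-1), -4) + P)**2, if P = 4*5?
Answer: 2601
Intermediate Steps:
N(w, s) = 5 + s + w (N(w, s) = (s + w) + 5 = 5 + s + w)
P = 20
(N((6*(-5))*(-1), -4) + P)**2 = ((5 - 4 + (6*(-5))*(-1)) + 20)**2 = ((5 - 4 - 30*(-1)) + 20)**2 = ((5 - 4 + 30) + 20)**2 = (31 + 20)**2 = 51**2 = 2601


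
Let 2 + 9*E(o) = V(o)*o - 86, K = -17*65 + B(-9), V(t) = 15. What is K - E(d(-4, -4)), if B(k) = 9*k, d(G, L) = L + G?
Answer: -10466/9 ≈ -1162.9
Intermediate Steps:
d(G, L) = G + L
K = -1186 (K = -17*65 + 9*(-9) = -1105 - 81 = -1186)
E(o) = -88/9 + 5*o/3 (E(o) = -2/9 + (15*o - 86)/9 = -2/9 + (-86 + 15*o)/9 = -2/9 + (-86/9 + 5*o/3) = -88/9 + 5*o/3)
K - E(d(-4, -4)) = -1186 - (-88/9 + 5*(-4 - 4)/3) = -1186 - (-88/9 + (5/3)*(-8)) = -1186 - (-88/9 - 40/3) = -1186 - 1*(-208/9) = -1186 + 208/9 = -10466/9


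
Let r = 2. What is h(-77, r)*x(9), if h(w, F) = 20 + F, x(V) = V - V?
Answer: 0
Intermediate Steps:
x(V) = 0
h(-77, r)*x(9) = (20 + 2)*0 = 22*0 = 0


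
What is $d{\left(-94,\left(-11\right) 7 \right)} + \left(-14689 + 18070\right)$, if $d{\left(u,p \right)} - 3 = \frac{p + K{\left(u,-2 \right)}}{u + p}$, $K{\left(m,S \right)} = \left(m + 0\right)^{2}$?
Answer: $\frac{29995}{9} \approx 3332.8$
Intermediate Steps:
$K{\left(m,S \right)} = m^{2}$
$d{\left(u,p \right)} = 3 + \frac{p + u^{2}}{p + u}$ ($d{\left(u,p \right)} = 3 + \frac{p + u^{2}}{u + p} = 3 + \frac{p + u^{2}}{p + u}$)
$d{\left(-94,\left(-11\right) 7 \right)} + \left(-14689 + 18070\right) = \frac{\left(-94\right)^{2} + 3 \left(-94\right) + 4 \left(\left(-11\right) 7\right)}{\left(-11\right) 7 - 94} + \left(-14689 + 18070\right) = \frac{8836 - 282 + 4 \left(-77\right)}{-77 - 94} + 3381 = \frac{8836 - 282 - 308}{-171} + 3381 = \left(- \frac{1}{171}\right) 8246 + 3381 = - \frac{434}{9} + 3381 = \frac{29995}{9}$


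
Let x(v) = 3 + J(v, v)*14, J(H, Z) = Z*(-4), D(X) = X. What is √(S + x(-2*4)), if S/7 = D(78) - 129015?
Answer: 2*I*√225527 ≈ 949.79*I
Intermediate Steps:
J(H, Z) = -4*Z
S = -902559 (S = 7*(78 - 129015) = 7*(-128937) = -902559)
x(v) = 3 - 56*v (x(v) = 3 - 4*v*14 = 3 - 56*v)
√(S + x(-2*4)) = √(-902559 + (3 - (-112)*4)) = √(-902559 + (3 - 56*(-8))) = √(-902559 + (3 + 448)) = √(-902559 + 451) = √(-902108) = 2*I*√225527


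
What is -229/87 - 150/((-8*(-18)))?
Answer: -2557/696 ≈ -3.6739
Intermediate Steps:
-229/87 - 150/((-8*(-18))) = -229*1/87 - 150/144 = -229/87 - 150*1/144 = -229/87 - 25/24 = -2557/696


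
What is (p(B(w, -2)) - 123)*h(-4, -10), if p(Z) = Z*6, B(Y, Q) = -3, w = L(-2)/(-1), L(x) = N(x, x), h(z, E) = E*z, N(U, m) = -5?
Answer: -5640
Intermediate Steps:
L(x) = -5
w = 5 (w = -5/(-1) = -5*(-1) = 5)
p(Z) = 6*Z
(p(B(w, -2)) - 123)*h(-4, -10) = (6*(-3) - 123)*(-10*(-4)) = (-18 - 123)*40 = -141*40 = -5640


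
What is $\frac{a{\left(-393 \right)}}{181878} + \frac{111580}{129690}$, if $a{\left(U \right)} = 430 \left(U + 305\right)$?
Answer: $\frac{256441294}{393129297} \approx 0.65231$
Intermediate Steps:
$a{\left(U \right)} = 131150 + 430 U$ ($a{\left(U \right)} = 430 \left(305 + U\right) = 131150 + 430 U$)
$\frac{a{\left(-393 \right)}}{181878} + \frac{111580}{129690} = \frac{131150 + 430 \left(-393\right)}{181878} + \frac{111580}{129690} = \left(131150 - 168990\right) \frac{1}{181878} + 111580 \cdot \frac{1}{129690} = \left(-37840\right) \frac{1}{181878} + \frac{11158}{12969} = - \frac{18920}{90939} + \frac{11158}{12969} = \frac{256441294}{393129297}$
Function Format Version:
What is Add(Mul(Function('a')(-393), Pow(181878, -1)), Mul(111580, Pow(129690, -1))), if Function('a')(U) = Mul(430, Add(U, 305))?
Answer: Rational(256441294, 393129297) ≈ 0.65231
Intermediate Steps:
Function('a')(U) = Add(131150, Mul(430, U)) (Function('a')(U) = Mul(430, Add(305, U)) = Add(131150, Mul(430, U)))
Add(Mul(Function('a')(-393), Pow(181878, -1)), Mul(111580, Pow(129690, -1))) = Add(Mul(Add(131150, Mul(430, -393)), Pow(181878, -1)), Mul(111580, Pow(129690, -1))) = Add(Mul(Add(131150, -168990), Rational(1, 181878)), Mul(111580, Rational(1, 129690))) = Add(Mul(-37840, Rational(1, 181878)), Rational(11158, 12969)) = Add(Rational(-18920, 90939), Rational(11158, 12969)) = Rational(256441294, 393129297)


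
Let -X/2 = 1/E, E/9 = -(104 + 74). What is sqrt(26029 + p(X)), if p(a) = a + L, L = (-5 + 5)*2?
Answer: sqrt(1855581470)/267 ≈ 161.33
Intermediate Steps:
L = 0 (L = 0*2 = 0)
E = -1602 (E = 9*(-(104 + 74)) = 9*(-1*178) = 9*(-178) = -1602)
X = 1/801 (X = -2/(-1602) = -2*(-1/1602) = 1/801 ≈ 0.0012484)
p(a) = a (p(a) = a + 0 = a)
sqrt(26029 + p(X)) = sqrt(26029 + 1/801) = sqrt(20849230/801) = sqrt(1855581470)/267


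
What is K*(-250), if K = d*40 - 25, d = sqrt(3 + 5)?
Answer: 6250 - 20000*sqrt(2) ≈ -22034.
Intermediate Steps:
d = 2*sqrt(2) (d = sqrt(8) = 2*sqrt(2) ≈ 2.8284)
K = -25 + 80*sqrt(2) (K = (2*sqrt(2))*40 - 25 = 80*sqrt(2) - 25 = -25 + 80*sqrt(2) ≈ 88.137)
K*(-250) = (-25 + 80*sqrt(2))*(-250) = 6250 - 20000*sqrt(2)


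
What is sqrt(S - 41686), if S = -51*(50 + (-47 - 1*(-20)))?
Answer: I*sqrt(42859) ≈ 207.02*I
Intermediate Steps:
S = -1173 (S = -51*(50 + (-47 + 20)) = -51*(50 - 27) = -51*23 = -1173)
sqrt(S - 41686) = sqrt(-1173 - 41686) = sqrt(-42859) = I*sqrt(42859)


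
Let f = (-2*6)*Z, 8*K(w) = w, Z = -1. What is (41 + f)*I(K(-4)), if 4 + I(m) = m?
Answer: -477/2 ≈ -238.50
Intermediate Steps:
K(w) = w/8
I(m) = -4 + m
f = 12 (f = -2*6*(-1) = -12*(-1) = 12)
(41 + f)*I(K(-4)) = (41 + 12)*(-4 + (⅛)*(-4)) = 53*(-4 - ½) = 53*(-9/2) = -477/2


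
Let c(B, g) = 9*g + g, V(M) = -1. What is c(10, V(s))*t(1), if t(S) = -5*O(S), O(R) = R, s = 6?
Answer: 50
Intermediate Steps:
t(S) = -5*S
c(B, g) = 10*g
c(10, V(s))*t(1) = (10*(-1))*(-5*1) = -10*(-5) = 50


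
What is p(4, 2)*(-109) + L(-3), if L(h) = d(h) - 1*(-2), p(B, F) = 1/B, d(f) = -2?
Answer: -109/4 ≈ -27.250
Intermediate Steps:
L(h) = 0 (L(h) = -2 - 1*(-2) = -2 + 2 = 0)
p(4, 2)*(-109) + L(-3) = -109/4 + 0 = -109/4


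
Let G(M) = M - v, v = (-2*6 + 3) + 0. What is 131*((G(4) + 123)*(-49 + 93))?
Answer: 783904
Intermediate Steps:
v = -9 (v = (-12 + 3) + 0 = -9 + 0 = -9)
G(M) = 9 + M (G(M) = M - 1*(-9) = M + 9 = 9 + M)
131*((G(4) + 123)*(-49 + 93)) = 131*(((9 + 4) + 123)*(-49 + 93)) = 131*((13 + 123)*44) = 131*(136*44) = 131*5984 = 783904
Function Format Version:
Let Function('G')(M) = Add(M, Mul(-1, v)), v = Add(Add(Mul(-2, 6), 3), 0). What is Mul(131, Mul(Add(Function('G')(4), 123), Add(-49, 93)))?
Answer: 783904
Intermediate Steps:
v = -9 (v = Add(Add(-12, 3), 0) = Add(-9, 0) = -9)
Function('G')(M) = Add(9, M) (Function('G')(M) = Add(M, Mul(-1, -9)) = Add(M, 9) = Add(9, M))
Mul(131, Mul(Add(Function('G')(4), 123), Add(-49, 93))) = Mul(131, Mul(Add(Add(9, 4), 123), Add(-49, 93))) = Mul(131, Mul(Add(13, 123), 44)) = Mul(131, Mul(136, 44)) = Mul(131, 5984) = 783904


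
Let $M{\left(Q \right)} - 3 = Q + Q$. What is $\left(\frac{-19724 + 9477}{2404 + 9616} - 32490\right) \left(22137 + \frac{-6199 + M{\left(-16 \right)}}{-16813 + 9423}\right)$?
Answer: $- \frac{31945913792228463}{44413900} \approx -7.1928 \cdot 10^{8}$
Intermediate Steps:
$M{\left(Q \right)} = 3 + 2 Q$ ($M{\left(Q \right)} = 3 + \left(Q + Q\right) = 3 + 2 Q$)
$\left(\frac{-19724 + 9477}{2404 + 9616} - 32490\right) \left(22137 + \frac{-6199 + M{\left(-16 \right)}}{-16813 + 9423}\right) = \left(\frac{-19724 + 9477}{2404 + 9616} - 32490\right) \left(22137 + \frac{-6199 + \left(3 + 2 \left(-16\right)\right)}{-16813 + 9423}\right) = \left(- \frac{10247}{12020} - 32490\right) \left(22137 + \frac{-6199 + \left(3 - 32\right)}{-7390}\right) = \left(\left(-10247\right) \frac{1}{12020} - 32490\right) \left(22137 + \left(-6199 - 29\right) \left(- \frac{1}{7390}\right)\right) = \left(- \frac{10247}{12020} - 32490\right) \left(22137 - - \frac{3114}{3695}\right) = - \frac{390540047 \left(22137 + \frac{3114}{3695}\right)}{12020} = \left(- \frac{390540047}{12020}\right) \frac{81799329}{3695} = - \frac{31945913792228463}{44413900}$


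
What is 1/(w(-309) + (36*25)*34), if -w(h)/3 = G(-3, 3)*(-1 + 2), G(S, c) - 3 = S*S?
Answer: 1/30564 ≈ 3.2718e-5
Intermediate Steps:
G(S, c) = 3 + S**2 (G(S, c) = 3 + S*S = 3 + S**2)
w(h) = -36 (w(h) = -3*(3 + (-3)**2)*(-1 + 2) = -3*(3 + 9) = -36)
1/(w(-309) + (36*25)*34) = 1/(-36 + (36*25)*34) = 1/(-36 + 900*34) = 1/(-36 + 30600) = 1/30564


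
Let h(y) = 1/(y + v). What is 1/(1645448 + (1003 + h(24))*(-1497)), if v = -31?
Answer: 7/1009196 ≈ 6.9362e-6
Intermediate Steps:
h(y) = 1/(-31 + y) (h(y) = 1/(y - 31) = 1/(-31 + y))
1/(1645448 + (1003 + h(24))*(-1497)) = 1/(1645448 + (1003 + 1/(-31 + 24))*(-1497)) = 1/(1645448 + (1003 + 1/(-7))*(-1497)) = 1/(1645448 + (1003 - 1/7)*(-1497)) = 1/(1645448 + (7020/7)*(-1497)) = 1/(1645448 - 10508940/7) = 1/(1009196/7) = 7/1009196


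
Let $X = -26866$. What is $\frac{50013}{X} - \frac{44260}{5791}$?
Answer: $- \frac{1478714443}{155581006} \approx -9.5045$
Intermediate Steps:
$\frac{50013}{X} - \frac{44260}{5791} = \frac{50013}{-26866} - \frac{44260}{5791} = 50013 \left(- \frac{1}{26866}\right) - \frac{44260}{5791} = - \frac{50013}{26866} - \frac{44260}{5791} = - \frac{1478714443}{155581006}$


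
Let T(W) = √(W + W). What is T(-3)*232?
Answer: 232*I*√6 ≈ 568.28*I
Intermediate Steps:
T(W) = √2*√W (T(W) = √(2*W) = √2*√W)
T(-3)*232 = (√2*√(-3))*232 = (√2*(I*√3))*232 = (I*√6)*232 = 232*I*√6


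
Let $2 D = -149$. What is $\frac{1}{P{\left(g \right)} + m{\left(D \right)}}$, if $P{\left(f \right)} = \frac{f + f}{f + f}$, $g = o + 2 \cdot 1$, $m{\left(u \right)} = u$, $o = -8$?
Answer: $- \frac{2}{147} \approx -0.013605$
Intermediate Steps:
$D = - \frac{149}{2}$ ($D = \frac{1}{2} \left(-149\right) = - \frac{149}{2} \approx -74.5$)
$g = -6$ ($g = -8 + 2 \cdot 1 = -8 + 2 = -6$)
$P{\left(f \right)} = 1$ ($P{\left(f \right)} = \frac{2 f}{2 f} = 2 f \frac{1}{2 f} = 1$)
$\frac{1}{P{\left(g \right)} + m{\left(D \right)}} = \frac{1}{1 - \frac{149}{2}} = \frac{1}{- \frac{147}{2}} = - \frac{2}{147}$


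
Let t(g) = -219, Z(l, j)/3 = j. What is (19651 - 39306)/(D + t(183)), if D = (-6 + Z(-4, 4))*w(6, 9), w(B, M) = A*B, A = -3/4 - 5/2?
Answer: 19655/336 ≈ 58.497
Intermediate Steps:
A = -13/4 (A = -3*¼ - 5*½ = -¾ - 5/2 = -13/4 ≈ -3.2500)
Z(l, j) = 3*j
w(B, M) = -13*B/4
D = -117 (D = (-6 + 3*4)*(-13/4*6) = (-6 + 12)*(-39/2) = 6*(-39/2) = -117)
(19651 - 39306)/(D + t(183)) = (19651 - 39306)/(-117 - 219) = -19655/(-336) = -19655*(-1/336) = 19655/336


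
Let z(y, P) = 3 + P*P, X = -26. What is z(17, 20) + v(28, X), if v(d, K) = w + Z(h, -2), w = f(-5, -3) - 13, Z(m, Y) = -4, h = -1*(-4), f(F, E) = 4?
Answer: 390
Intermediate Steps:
h = 4
w = -9 (w = 4 - 13 = -9)
z(y, P) = 3 + P²
v(d, K) = -13 (v(d, K) = -9 - 4 = -13)
z(17, 20) + v(28, X) = (3 + 20²) - 13 = (3 + 400) - 13 = 403 - 13 = 390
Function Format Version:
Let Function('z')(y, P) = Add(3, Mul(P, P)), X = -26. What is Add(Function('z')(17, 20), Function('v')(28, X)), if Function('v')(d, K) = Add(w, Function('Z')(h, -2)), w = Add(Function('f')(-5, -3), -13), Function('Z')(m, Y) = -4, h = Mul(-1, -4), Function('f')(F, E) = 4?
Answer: 390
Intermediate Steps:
h = 4
w = -9 (w = Add(4, -13) = -9)
Function('z')(y, P) = Add(3, Pow(P, 2))
Function('v')(d, K) = -13 (Function('v')(d, K) = Add(-9, -4) = -13)
Add(Function('z')(17, 20), Function('v')(28, X)) = Add(Add(3, Pow(20, 2)), -13) = Add(Add(3, 400), -13) = Add(403, -13) = 390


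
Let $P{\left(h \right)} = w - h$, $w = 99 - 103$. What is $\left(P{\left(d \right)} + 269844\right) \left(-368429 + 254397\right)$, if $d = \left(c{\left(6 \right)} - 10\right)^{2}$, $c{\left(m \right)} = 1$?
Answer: $-30761158288$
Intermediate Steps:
$w = -4$ ($w = 99 - 103 = -4$)
$d = 81$ ($d = \left(1 - 10\right)^{2} = \left(-9\right)^{2} = 81$)
$P{\left(h \right)} = -4 - h$
$\left(P{\left(d \right)} + 269844\right) \left(-368429 + 254397\right) = \left(\left(-4 - 81\right) + 269844\right) \left(-368429 + 254397\right) = \left(\left(-4 - 81\right) + 269844\right) \left(-114032\right) = \left(-85 + 269844\right) \left(-114032\right) = 269759 \left(-114032\right) = -30761158288$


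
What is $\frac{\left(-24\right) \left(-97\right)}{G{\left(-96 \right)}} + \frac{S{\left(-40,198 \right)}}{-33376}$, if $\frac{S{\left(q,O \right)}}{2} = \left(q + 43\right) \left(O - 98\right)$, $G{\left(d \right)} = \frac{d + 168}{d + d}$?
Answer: $- \frac{25899851}{4172} \approx -6208.0$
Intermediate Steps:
$G{\left(d \right)} = \frac{168 + d}{2 d}$
$S{\left(q,O \right)} = 2 \left(-98 + O\right) \left(43 + q\right)$ ($S{\left(q,O \right)} = 2 \left(q + 43\right) \left(O - 98\right) = 2 \left(43 + q\right) \left(-98 + O\right) = 2 \left(-98 + O\right) \left(43 + q\right)$)
$\frac{\left(-24\right) \left(-97\right)}{G{\left(-96 \right)}} + \frac{S{\left(-40,198 \right)}}{-33376} = \frac{\left(-24\right) \left(-97\right)}{\frac{1}{2} \frac{1}{-96} \left(168 - 96\right)} + \frac{-8428 - -7840 + 86 \cdot 198 + 2 \cdot 198 \left(-40\right)}{-33376} = \frac{2328}{\frac{1}{2} \left(- \frac{1}{96}\right) 72} + \left(-8428 + 7840 + 17028 - 15840\right) \left(- \frac{1}{33376}\right) = \frac{2328}{- \frac{3}{8}} + 600 \left(- \frac{1}{33376}\right) = 2328 \left(- \frac{8}{3}\right) - \frac{75}{4172} = -6208 - \frac{75}{4172} = - \frac{25899851}{4172}$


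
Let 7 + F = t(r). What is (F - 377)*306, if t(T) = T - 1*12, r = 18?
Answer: -115668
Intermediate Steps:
t(T) = -12 + T (t(T) = T - 12 = -12 + T)
F = -1 (F = -7 + (-12 + 18) = -7 + 6 = -1)
(F - 377)*306 = (-1 - 377)*306 = -378*306 = -115668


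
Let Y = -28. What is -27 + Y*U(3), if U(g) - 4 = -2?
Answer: -83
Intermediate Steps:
U(g) = 2 (U(g) = 4 - 2 = 2)
-27 + Y*U(3) = -27 - 28*2 = -27 - 56 = -83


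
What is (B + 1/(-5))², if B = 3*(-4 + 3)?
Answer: 256/25 ≈ 10.240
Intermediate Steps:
B = -3 (B = 3*(-1) = -3)
(B + 1/(-5))² = (-3 + 1/(-5))² = (-3 - ⅕)² = (-16/5)² = 256/25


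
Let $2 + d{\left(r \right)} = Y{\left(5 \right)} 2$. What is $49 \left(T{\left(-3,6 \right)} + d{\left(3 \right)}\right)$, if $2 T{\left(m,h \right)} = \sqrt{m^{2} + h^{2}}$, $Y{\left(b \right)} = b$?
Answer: $392 + \frac{147 \sqrt{5}}{2} \approx 556.35$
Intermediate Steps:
$T{\left(m,h \right)} = \frac{\sqrt{h^{2} + m^{2}}}{2}$ ($T{\left(m,h \right)} = \frac{\sqrt{m^{2} + h^{2}}}{2} = \frac{\sqrt{h^{2} + m^{2}}}{2}$)
$d{\left(r \right)} = 8$ ($d{\left(r \right)} = -2 + 5 \cdot 2 = -2 + 10 = 8$)
$49 \left(T{\left(-3,6 \right)} + d{\left(3 \right)}\right) = 49 \left(\frac{\sqrt{6^{2} + \left(-3\right)^{2}}}{2} + 8\right) = 49 \left(\frac{\sqrt{36 + 9}}{2} + 8\right) = 49 \left(\frac{\sqrt{45}}{2} + 8\right) = 49 \left(\frac{3 \sqrt{5}}{2} + 8\right) = 49 \left(8 + \frac{3 \sqrt{5}}{2}\right) = 392 + \frac{147 \sqrt{5}}{2}$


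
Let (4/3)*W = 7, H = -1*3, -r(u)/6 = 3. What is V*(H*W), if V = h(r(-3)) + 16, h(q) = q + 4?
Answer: -63/2 ≈ -31.500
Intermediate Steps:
r(u) = -18 (r(u) = -6*3 = -18)
h(q) = 4 + q
H = -3
W = 21/4 (W = (¾)*7 = 21/4 ≈ 5.2500)
V = 2 (V = (4 - 18) + 16 = -14 + 16 = 2)
V*(H*W) = 2*(-3*21/4) = 2*(-63/4) = -63/2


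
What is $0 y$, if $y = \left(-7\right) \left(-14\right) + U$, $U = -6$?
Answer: $0$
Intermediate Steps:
$y = 92$ ($y = \left(-7\right) \left(-14\right) - 6 = 98 - 6 = 92$)
$0 y = 0 \cdot 92 = 0$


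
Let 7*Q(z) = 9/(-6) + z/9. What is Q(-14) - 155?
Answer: -19585/126 ≈ -155.44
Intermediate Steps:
Q(z) = -3/14 + z/63 (Q(z) = (9/(-6) + z/9)/7 = (9*(-⅙) + z*(⅑))/7 = (-3/2 + z/9)/7 = -3/14 + z/63)
Q(-14) - 155 = (-3/14 + (1/63)*(-14)) - 155 = (-3/14 - 2/9) - 155 = -55/126 - 155 = -19585/126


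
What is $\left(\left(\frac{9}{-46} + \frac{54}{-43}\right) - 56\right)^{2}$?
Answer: $\frac{12913822321}{3912484} \approx 3300.7$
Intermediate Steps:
$\left(\left(\frac{9}{-46} + \frac{54}{-43}\right) - 56\right)^{2} = \left(\left(9 \left(- \frac{1}{46}\right) + 54 \left(- \frac{1}{43}\right)\right) - 56\right)^{2} = \left(\left(- \frac{9}{46} - \frac{54}{43}\right) - 56\right)^{2} = \left(- \frac{2871}{1978} - 56\right)^{2} = \left(- \frac{113639}{1978}\right)^{2} = \frac{12913822321}{3912484}$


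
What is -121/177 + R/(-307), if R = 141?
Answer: -62104/54339 ≈ -1.1429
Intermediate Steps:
-121/177 + R/(-307) = -121/177 + 141/(-307) = -121*1/177 + 141*(-1/307) = -121/177 - 141/307 = -62104/54339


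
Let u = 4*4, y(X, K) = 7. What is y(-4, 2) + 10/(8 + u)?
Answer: 89/12 ≈ 7.4167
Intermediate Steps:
u = 16
y(-4, 2) + 10/(8 + u) = 7 + 10/(8 + 16) = 7 + 10/24 = 7 + 10*(1/24) = 7 + 5/12 = 89/12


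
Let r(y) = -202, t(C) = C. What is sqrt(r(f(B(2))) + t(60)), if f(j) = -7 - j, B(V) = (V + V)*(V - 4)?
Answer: I*sqrt(142) ≈ 11.916*I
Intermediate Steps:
B(V) = 2*V*(-4 + V) (B(V) = (2*V)*(-4 + V) = 2*V*(-4 + V))
sqrt(r(f(B(2))) + t(60)) = sqrt(-202 + 60) = sqrt(-142) = I*sqrt(142)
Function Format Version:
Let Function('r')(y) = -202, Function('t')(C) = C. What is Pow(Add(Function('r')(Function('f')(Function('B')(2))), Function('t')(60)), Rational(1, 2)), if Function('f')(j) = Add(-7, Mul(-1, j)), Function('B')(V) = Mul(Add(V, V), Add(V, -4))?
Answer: Mul(I, Pow(142, Rational(1, 2))) ≈ Mul(11.916, I)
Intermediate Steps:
Function('B')(V) = Mul(2, V, Add(-4, V)) (Function('B')(V) = Mul(Mul(2, V), Add(-4, V)) = Mul(2, V, Add(-4, V)))
Pow(Add(Function('r')(Function('f')(Function('B')(2))), Function('t')(60)), Rational(1, 2)) = Pow(Add(-202, 60), Rational(1, 2)) = Pow(-142, Rational(1, 2)) = Mul(I, Pow(142, Rational(1, 2)))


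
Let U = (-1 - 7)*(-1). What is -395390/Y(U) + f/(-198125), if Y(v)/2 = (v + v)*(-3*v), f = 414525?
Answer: 1560365771/3043200 ≈ 512.74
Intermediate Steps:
U = 8 (U = -8*(-1) = 8)
Y(v) = -12*v**2 (Y(v) = 2*((v + v)*(-3*v)) = 2*((2*v)*(-3*v)) = 2*(-6*v**2) = -12*v**2)
-395390/Y(U) + f/(-198125) = -395390/((-12*8**2)) + 414525/(-198125) = -395390/((-12*64)) + 414525*(-1/198125) = -395390/(-768) - 16581/7925 = -395390*(-1/768) - 16581/7925 = 197695/384 - 16581/7925 = 1560365771/3043200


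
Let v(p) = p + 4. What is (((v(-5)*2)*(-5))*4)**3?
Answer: 64000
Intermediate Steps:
v(p) = 4 + p
(((v(-5)*2)*(-5))*4)**3 = ((((4 - 5)*2)*(-5))*4)**3 = ((-1*2*(-5))*4)**3 = (-2*(-5)*4)**3 = (10*4)**3 = 40**3 = 64000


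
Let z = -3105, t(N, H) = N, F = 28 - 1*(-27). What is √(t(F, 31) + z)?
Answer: 5*I*√122 ≈ 55.227*I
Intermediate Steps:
F = 55 (F = 28 + 27 = 55)
√(t(F, 31) + z) = √(55 - 3105) = √(-3050) = 5*I*√122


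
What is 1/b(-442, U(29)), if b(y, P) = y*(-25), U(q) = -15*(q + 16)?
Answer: 1/11050 ≈ 9.0498e-5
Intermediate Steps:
U(q) = -240 - 15*q (U(q) = -15*(16 + q) = -240 - 15*q)
b(y, P) = -25*y
1/b(-442, U(29)) = 1/(-25*(-442)) = 1/11050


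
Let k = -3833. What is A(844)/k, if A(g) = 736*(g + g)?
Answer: -1242368/3833 ≈ -324.12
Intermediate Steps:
A(g) = 1472*g (A(g) = 736*(2*g) = 1472*g)
A(844)/k = (1472*844)/(-3833) = 1242368*(-1/3833) = -1242368/3833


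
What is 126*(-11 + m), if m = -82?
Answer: -11718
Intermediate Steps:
126*(-11 + m) = 126*(-11 - 82) = 126*(-93) = -11718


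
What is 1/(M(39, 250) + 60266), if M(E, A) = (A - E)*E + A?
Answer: 1/68745 ≈ 1.4547e-5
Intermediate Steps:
M(E, A) = A + E*(A - E) (M(E, A) = E*(A - E) + A = A + E*(A - E))
1/(M(39, 250) + 60266) = 1/((250 - 1*39² + 250*39) + 60266) = 1/((250 - 1*1521 + 9750) + 60266) = 1/((250 - 1521 + 9750) + 60266) = 1/(8479 + 60266) = 1/68745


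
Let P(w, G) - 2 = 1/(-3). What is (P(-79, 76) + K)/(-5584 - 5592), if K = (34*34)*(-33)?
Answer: 114439/33528 ≈ 3.4132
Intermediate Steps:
K = -38148 (K = 1156*(-33) = -38148)
P(w, G) = 5/3 (P(w, G) = 2 + 1/(-3) = 2 - 1/3 = 5/3)
(P(-79, 76) + K)/(-5584 - 5592) = (5/3 - 38148)/(-5584 - 5592) = -114439/3/(-11176) = -114439/3*(-1/11176) = 114439/33528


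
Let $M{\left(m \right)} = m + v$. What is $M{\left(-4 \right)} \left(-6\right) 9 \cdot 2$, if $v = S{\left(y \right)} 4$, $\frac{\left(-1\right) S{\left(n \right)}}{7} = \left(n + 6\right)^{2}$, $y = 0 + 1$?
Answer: $148608$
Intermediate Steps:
$y = 1$
$S{\left(n \right)} = - 7 \left(6 + n\right)^{2}$ ($S{\left(n \right)} = - 7 \left(n + 6\right)^{2} = - 7 \left(6 + n\right)^{2}$)
$v = -1372$ ($v = - 7 \left(6 + 1\right)^{2} \cdot 4 = - 7 \cdot 7^{2} \cdot 4 = \left(-7\right) 49 \cdot 4 = \left(-343\right) 4 = -1372$)
$M{\left(m \right)} = -1372 + m$ ($M{\left(m \right)} = m - 1372 = -1372 + m$)
$M{\left(-4 \right)} \left(-6\right) 9 \cdot 2 = \left(-1372 - 4\right) \left(-6\right) 9 \cdot 2 = - 1376 \left(\left(-54\right) 2\right) = \left(-1376\right) \left(-108\right) = 148608$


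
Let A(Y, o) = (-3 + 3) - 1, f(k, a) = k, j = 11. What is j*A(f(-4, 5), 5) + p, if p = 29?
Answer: 18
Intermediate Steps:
A(Y, o) = -1 (A(Y, o) = 0 - 1 = -1)
j*A(f(-4, 5), 5) + p = 11*(-1) + 29 = -11 + 29 = 18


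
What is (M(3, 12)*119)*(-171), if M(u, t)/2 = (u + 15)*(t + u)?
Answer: -10988460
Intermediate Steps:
M(u, t) = 2*(15 + u)*(t + u) (M(u, t) = 2*((u + 15)*(t + u)) = 2*((15 + u)*(t + u)) = 2*(15 + u)*(t + u))
(M(3, 12)*119)*(-171) = ((2*3**2 + 30*12 + 30*3 + 2*12*3)*119)*(-171) = ((2*9 + 360 + 90 + 72)*119)*(-171) = ((18 + 360 + 90 + 72)*119)*(-171) = (540*119)*(-171) = 64260*(-171) = -10988460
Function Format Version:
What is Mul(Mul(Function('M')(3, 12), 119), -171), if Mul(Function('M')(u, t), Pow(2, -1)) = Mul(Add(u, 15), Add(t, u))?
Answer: -10988460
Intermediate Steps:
Function('M')(u, t) = Mul(2, Add(15, u), Add(t, u)) (Function('M')(u, t) = Mul(2, Mul(Add(u, 15), Add(t, u))) = Mul(2, Mul(Add(15, u), Add(t, u))) = Mul(2, Add(15, u), Add(t, u)))
Mul(Mul(Function('M')(3, 12), 119), -171) = Mul(Mul(Add(Mul(2, Pow(3, 2)), Mul(30, 12), Mul(30, 3), Mul(2, 12, 3)), 119), -171) = Mul(Mul(Add(Mul(2, 9), 360, 90, 72), 119), -171) = Mul(Mul(Add(18, 360, 90, 72), 119), -171) = Mul(Mul(540, 119), -171) = Mul(64260, -171) = -10988460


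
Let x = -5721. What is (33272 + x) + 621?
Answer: 28172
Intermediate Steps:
(33272 + x) + 621 = (33272 - 5721) + 621 = 27551 + 621 = 28172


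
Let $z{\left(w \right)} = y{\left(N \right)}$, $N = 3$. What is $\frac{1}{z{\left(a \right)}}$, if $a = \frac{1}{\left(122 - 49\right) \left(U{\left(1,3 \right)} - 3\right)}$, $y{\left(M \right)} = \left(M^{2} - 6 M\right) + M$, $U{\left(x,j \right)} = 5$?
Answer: $- \frac{1}{6} \approx -0.16667$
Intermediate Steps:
$y{\left(M \right)} = M^{2} - 5 M$
$a = \frac{1}{146}$ ($a = \frac{1}{\left(122 - 49\right) \left(5 - 3\right)} = \frac{1}{73 \left(5 - 3\right)} = \frac{1}{73 \cdot 2} = \frac{1}{73} \cdot \frac{1}{2} = \frac{1}{146} \approx 0.0068493$)
$z{\left(w \right)} = -6$ ($z{\left(w \right)} = 3 \left(-5 + 3\right) = 3 \left(-2\right) = -6$)
$\frac{1}{z{\left(a \right)}} = \frac{1}{-6} = - \frac{1}{6}$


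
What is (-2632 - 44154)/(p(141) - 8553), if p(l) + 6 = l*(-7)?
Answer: 23393/4773 ≈ 4.9011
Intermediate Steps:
p(l) = -6 - 7*l (p(l) = -6 + l*(-7) = -6 - 7*l)
(-2632 - 44154)/(p(141) - 8553) = (-2632 - 44154)/((-6 - 7*141) - 8553) = -46786/((-6 - 987) - 8553) = -46786/(-993 - 8553) = -46786/(-9546) = -46786*(-1/9546) = 23393/4773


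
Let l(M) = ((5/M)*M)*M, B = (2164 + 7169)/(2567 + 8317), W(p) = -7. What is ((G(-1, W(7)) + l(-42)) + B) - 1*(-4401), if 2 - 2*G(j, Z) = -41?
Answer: 15286061/3628 ≈ 4213.4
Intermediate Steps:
G(j, Z) = 43/2 (G(j, Z) = 1 - 1/2*(-41) = 1 + 41/2 = 43/2)
B = 3111/3628 (B = 9333/10884 = 9333*(1/10884) = 3111/3628 ≈ 0.85750)
l(M) = 5*M
((G(-1, W(7)) + l(-42)) + B) - 1*(-4401) = ((43/2 + 5*(-42)) + 3111/3628) - 1*(-4401) = ((43/2 - 210) + 3111/3628) + 4401 = (-377/2 + 3111/3628) + 4401 = -680767/3628 + 4401 = 15286061/3628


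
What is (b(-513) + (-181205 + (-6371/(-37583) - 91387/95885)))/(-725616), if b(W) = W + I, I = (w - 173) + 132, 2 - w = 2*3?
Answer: 218337441144317/871621054427760 ≈ 0.25050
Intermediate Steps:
w = -4 (w = 2 - 2*3 = 2 - 1*6 = 2 - 6 = -4)
I = -45 (I = (-4 - 173) + 132 = -177 + 132 = -45)
b(W) = -45 + W (b(W) = W - 45 = -45 + W)
(b(-513) + (-181205 + (-6371/(-37583) - 91387/95885)))/(-725616) = ((-45 - 513) + (-181205 + (-6371/(-37583) - 91387/95885)))/(-725616) = (-558 + (-181205 + (-6371*(-1/37583) - 91387*1/95885)))*(-1/725616) = (-558 + (-181205 + (6371/37583 - 91387/95885)))*(-1/725616) = (-558 + (-181205 - 2823714286/3603645955))*(-1/725616) = (-558 - 653001488990061/3603645955)*(-1/725616) = -655012323432951/3603645955*(-1/725616) = 218337441144317/871621054427760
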